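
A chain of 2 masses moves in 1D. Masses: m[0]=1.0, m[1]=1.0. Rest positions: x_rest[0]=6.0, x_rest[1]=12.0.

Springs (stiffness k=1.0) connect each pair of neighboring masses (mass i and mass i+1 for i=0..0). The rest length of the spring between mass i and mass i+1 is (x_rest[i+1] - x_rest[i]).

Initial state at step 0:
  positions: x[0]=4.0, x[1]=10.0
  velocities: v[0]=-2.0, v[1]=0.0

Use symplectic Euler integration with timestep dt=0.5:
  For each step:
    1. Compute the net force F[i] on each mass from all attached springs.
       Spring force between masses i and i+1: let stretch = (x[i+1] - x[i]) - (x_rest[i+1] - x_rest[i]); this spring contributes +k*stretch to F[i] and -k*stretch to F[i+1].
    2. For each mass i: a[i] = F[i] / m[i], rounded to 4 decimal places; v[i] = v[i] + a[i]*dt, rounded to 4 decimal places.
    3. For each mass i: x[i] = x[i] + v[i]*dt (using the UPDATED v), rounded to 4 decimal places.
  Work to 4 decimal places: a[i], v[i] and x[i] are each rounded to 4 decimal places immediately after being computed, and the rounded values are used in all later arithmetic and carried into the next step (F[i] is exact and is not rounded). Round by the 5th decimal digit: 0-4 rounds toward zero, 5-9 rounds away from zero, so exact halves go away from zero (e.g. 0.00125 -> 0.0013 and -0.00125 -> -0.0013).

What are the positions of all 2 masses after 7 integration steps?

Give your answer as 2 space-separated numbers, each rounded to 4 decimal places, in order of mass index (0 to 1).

Answer: 1.2110 5.7891

Derivation:
Step 0: x=[4.0000 10.0000] v=[-2.0000 0.0000]
Step 1: x=[3.0000 10.0000] v=[-2.0000 0.0000]
Step 2: x=[2.2500 9.7500] v=[-1.5000 -0.5000]
Step 3: x=[1.8750 9.1250] v=[-0.7500 -1.2500]
Step 4: x=[1.8125 8.1875] v=[-0.1250 -1.8750]
Step 5: x=[1.8438 7.1563] v=[0.0625 -2.0625]
Step 6: x=[1.7032 6.2969] v=[-0.2813 -1.7188]
Step 7: x=[1.2110 5.7891] v=[-0.9845 -1.0157]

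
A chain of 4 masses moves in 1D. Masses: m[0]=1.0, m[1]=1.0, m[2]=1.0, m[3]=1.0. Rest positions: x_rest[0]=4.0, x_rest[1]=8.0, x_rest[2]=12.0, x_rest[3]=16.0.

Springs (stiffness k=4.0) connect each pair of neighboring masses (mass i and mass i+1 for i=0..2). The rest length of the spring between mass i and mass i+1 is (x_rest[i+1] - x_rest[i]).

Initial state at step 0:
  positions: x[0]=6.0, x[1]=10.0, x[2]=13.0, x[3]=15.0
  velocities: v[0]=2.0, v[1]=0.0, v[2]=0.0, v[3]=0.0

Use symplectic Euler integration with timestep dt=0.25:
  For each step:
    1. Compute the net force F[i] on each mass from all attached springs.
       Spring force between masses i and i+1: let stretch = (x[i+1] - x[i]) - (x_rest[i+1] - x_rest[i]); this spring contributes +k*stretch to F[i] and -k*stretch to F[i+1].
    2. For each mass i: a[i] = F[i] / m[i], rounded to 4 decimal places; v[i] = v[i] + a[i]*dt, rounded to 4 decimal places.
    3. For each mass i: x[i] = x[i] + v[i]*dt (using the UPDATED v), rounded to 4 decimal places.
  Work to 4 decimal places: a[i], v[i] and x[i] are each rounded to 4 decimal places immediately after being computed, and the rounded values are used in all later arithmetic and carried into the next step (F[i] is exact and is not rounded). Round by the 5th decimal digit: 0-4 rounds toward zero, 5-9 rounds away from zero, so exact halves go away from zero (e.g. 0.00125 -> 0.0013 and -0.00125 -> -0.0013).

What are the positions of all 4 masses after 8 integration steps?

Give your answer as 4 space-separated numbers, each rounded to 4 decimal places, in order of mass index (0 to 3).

Step 0: x=[6.0000 10.0000 13.0000 15.0000] v=[2.0000 0.0000 0.0000 0.0000]
Step 1: x=[6.5000 9.7500 12.7500 15.5000] v=[2.0000 -1.0000 -1.0000 2.0000]
Step 2: x=[6.8125 9.4375 12.4375 16.3125] v=[1.2500 -1.2500 -1.2500 3.2500]
Step 3: x=[6.7813 9.2188 12.3438 17.1563] v=[-0.1250 -0.8750 -0.3750 3.3750]
Step 4: x=[6.3594 9.1719 12.6719 17.7969] v=[-1.6875 -0.1875 1.3125 2.5625]
Step 5: x=[5.6407 9.2969 13.4063 18.1563] v=[-2.8750 0.5000 2.9375 1.4375]
Step 6: x=[4.8360 9.5352 14.3008 18.3282] v=[-3.2188 0.9532 3.5781 0.6875]
Step 7: x=[4.2061 9.7901 15.0108 18.4932] v=[-2.5196 1.0196 2.8399 0.6601]
Step 8: x=[3.9722 9.9542 15.2862 18.7876] v=[-0.9356 0.6563 1.1016 1.1777]

Answer: 3.9722 9.9542 15.2862 18.7876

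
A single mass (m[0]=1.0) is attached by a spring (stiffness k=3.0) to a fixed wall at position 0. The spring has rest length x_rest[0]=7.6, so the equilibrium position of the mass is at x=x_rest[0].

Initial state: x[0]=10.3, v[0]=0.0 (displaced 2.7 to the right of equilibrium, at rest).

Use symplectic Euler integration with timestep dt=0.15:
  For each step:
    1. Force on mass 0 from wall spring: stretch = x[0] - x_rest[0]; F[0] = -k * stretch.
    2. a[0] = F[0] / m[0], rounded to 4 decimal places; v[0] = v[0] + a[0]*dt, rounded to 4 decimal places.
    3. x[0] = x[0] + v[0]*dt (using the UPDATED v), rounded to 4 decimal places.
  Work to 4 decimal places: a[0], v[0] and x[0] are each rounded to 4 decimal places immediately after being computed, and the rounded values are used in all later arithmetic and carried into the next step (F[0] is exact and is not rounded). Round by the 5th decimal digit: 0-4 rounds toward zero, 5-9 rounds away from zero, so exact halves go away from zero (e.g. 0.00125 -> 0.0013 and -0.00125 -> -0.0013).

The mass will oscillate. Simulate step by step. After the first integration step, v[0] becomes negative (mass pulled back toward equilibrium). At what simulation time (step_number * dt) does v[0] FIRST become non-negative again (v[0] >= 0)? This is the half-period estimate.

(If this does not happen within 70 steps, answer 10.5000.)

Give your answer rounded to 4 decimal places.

Step 0: x=[10.3000] v=[0.0000]
Step 1: x=[10.1178] v=[-1.2150]
Step 2: x=[9.7656] v=[-2.3480]
Step 3: x=[9.2672] v=[-3.3225]
Step 4: x=[8.6563] v=[-4.0727]
Step 5: x=[7.9741] v=[-4.5480]
Step 6: x=[7.2667] v=[-4.7163]
Step 7: x=[6.5818] v=[-4.5663]
Step 8: x=[5.9656] v=[-4.1081]
Step 9: x=[5.4597] v=[-3.3726]
Step 10: x=[5.0983] v=[-2.4095]
Step 11: x=[4.9057] v=[-1.2837]
Step 12: x=[4.8950] v=[-0.0713]
Step 13: x=[5.0669] v=[1.1460]
First v>=0 after going negative at step 13, time=1.9500

Answer: 1.9500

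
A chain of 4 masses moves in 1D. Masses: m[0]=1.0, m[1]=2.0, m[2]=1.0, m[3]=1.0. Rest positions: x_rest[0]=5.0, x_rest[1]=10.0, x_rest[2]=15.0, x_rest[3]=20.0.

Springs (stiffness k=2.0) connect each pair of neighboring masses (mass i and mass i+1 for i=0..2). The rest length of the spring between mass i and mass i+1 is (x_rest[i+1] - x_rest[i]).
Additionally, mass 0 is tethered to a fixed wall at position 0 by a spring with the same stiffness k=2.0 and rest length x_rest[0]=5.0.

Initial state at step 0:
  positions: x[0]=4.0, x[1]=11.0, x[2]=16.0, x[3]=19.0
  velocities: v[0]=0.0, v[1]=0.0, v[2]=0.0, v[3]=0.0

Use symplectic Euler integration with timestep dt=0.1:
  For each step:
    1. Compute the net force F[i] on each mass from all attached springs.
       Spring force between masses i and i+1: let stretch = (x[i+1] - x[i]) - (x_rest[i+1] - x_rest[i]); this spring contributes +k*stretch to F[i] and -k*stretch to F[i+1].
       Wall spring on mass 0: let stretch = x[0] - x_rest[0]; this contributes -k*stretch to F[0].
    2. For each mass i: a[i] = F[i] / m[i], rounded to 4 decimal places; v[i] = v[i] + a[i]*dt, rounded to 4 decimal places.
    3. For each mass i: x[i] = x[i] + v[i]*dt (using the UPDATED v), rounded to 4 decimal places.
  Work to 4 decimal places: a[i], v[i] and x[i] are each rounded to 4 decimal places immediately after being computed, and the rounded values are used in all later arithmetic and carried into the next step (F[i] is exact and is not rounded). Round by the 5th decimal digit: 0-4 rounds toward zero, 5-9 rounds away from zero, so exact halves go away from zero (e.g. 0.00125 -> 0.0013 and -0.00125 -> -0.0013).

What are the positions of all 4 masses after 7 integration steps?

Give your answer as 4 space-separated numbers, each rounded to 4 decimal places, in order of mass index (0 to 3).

Answer: 5.3524 10.5116 15.1119 19.9330

Derivation:
Step 0: x=[4.0000 11.0000 16.0000 19.0000] v=[0.0000 0.0000 0.0000 0.0000]
Step 1: x=[4.0600 10.9800 15.9600 19.0400] v=[0.6000 -0.2000 -0.4000 0.4000]
Step 2: x=[4.1772 10.9406 15.8820 19.1184] v=[1.1720 -0.3940 -0.7800 0.7840]
Step 3: x=[4.3461 10.8830 15.7699 19.2321] v=[1.6892 -0.5762 -1.1210 1.1367]
Step 4: x=[4.5588 10.8089 15.6293 19.3765] v=[2.1274 -0.7412 -1.4059 1.4443]
Step 5: x=[4.8054 10.7205 15.4673 19.5460] v=[2.4657 -0.8842 -1.6205 1.6949]
Step 6: x=[5.0742 10.6204 15.2919 19.7339] v=[2.6876 -1.0010 -1.7541 1.8792]
Step 7: x=[5.3524 10.5116 15.1119 19.9330] v=[2.7820 -1.0885 -1.8000 1.9908]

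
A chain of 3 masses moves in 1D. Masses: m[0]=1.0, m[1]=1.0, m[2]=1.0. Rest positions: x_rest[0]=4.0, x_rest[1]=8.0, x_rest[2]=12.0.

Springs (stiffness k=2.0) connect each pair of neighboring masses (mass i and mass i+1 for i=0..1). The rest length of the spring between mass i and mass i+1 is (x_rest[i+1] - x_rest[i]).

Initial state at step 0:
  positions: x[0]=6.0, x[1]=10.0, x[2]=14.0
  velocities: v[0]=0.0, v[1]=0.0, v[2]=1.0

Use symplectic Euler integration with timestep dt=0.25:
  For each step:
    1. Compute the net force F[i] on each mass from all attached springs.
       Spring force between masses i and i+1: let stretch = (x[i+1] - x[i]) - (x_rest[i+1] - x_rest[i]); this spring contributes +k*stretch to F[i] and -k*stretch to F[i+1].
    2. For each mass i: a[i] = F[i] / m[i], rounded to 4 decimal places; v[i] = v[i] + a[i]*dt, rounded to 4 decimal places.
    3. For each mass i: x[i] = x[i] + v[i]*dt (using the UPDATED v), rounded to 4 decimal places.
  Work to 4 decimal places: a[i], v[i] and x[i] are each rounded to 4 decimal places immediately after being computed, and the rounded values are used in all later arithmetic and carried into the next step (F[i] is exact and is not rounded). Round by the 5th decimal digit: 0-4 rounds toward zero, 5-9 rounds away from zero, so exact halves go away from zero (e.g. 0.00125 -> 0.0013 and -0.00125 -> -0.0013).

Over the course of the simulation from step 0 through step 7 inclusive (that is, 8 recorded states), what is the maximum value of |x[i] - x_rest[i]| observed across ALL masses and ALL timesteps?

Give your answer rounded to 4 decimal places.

Step 0: x=[6.0000 10.0000 14.0000] v=[0.0000 0.0000 1.0000]
Step 1: x=[6.0000 10.0000 14.2500] v=[0.0000 0.0000 1.0000]
Step 2: x=[6.0000 10.0313 14.4688] v=[0.0000 0.1250 0.8750]
Step 3: x=[6.0039 10.1133 14.6329] v=[0.0157 0.3281 0.6563]
Step 4: x=[6.0215 10.2466 14.7320] v=[0.0704 0.5332 0.3965]
Step 5: x=[6.0673 10.4125 14.7705] v=[0.1830 0.6634 0.1538]
Step 6: x=[6.1562 10.5800 14.7642] v=[0.3556 0.6698 -0.0252]
Step 7: x=[6.2981 10.7175 14.7349] v=[0.5675 0.5500 -0.1173]
Max displacement = 2.7705

Answer: 2.7705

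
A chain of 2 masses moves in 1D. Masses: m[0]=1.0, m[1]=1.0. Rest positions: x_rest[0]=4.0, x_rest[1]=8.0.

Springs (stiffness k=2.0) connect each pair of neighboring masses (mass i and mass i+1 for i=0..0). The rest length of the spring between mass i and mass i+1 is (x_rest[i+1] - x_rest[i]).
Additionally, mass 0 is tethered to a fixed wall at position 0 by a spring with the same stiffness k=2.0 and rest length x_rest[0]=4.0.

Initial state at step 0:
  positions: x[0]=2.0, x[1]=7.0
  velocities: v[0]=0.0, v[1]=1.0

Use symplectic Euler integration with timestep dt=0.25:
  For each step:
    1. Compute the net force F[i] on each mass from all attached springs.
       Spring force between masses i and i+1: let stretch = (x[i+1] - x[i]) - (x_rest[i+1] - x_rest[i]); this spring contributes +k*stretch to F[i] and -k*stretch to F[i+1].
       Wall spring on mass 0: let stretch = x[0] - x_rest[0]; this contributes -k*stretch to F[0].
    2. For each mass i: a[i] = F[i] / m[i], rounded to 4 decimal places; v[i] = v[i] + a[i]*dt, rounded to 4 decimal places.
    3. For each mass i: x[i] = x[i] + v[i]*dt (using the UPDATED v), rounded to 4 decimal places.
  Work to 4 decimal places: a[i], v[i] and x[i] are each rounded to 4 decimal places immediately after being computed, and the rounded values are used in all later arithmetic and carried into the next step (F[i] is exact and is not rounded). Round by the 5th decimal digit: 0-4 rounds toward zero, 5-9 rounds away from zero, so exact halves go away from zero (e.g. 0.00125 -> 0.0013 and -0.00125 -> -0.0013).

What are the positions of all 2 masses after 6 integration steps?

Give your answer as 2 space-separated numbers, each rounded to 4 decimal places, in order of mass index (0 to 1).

Step 0: x=[2.0000 7.0000] v=[0.0000 1.0000]
Step 1: x=[2.3750 7.1250] v=[1.5000 0.5000]
Step 2: x=[3.0469 7.1563] v=[2.6875 0.1250]
Step 3: x=[3.8516 7.1739] v=[3.2188 0.0703]
Step 4: x=[4.5902 7.2762] v=[2.9542 0.4092]
Step 5: x=[5.0907 7.5428] v=[2.0021 1.0662]
Step 6: x=[5.2614 8.0029] v=[0.6828 1.8402]

Answer: 5.2614 8.0029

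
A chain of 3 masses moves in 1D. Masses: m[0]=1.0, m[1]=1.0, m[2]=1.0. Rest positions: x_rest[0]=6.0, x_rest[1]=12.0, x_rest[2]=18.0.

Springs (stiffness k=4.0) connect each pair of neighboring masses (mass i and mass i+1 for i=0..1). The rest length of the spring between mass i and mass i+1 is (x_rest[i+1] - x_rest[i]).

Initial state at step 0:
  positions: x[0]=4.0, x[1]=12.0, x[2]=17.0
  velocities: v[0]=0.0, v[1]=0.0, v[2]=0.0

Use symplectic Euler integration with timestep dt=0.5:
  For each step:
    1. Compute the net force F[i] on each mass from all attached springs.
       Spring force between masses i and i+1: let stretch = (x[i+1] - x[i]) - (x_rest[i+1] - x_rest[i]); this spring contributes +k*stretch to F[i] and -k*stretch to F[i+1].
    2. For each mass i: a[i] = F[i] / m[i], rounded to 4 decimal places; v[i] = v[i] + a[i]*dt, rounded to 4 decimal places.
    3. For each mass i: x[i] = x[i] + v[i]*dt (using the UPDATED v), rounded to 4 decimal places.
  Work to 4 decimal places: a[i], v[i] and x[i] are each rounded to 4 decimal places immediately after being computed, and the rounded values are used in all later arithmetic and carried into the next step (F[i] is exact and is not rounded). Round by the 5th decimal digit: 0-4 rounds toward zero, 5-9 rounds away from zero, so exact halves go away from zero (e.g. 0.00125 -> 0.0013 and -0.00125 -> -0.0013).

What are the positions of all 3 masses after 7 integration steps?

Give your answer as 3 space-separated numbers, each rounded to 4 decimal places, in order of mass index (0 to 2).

Step 0: x=[4.0000 12.0000 17.0000] v=[0.0000 0.0000 0.0000]
Step 1: x=[6.0000 9.0000 18.0000] v=[4.0000 -6.0000 2.0000]
Step 2: x=[5.0000 12.0000 16.0000] v=[-2.0000 6.0000 -4.0000]
Step 3: x=[5.0000 12.0000 16.0000] v=[0.0000 0.0000 0.0000]
Step 4: x=[6.0000 9.0000 18.0000] v=[2.0000 -6.0000 4.0000]
Step 5: x=[4.0000 12.0000 17.0000] v=[-4.0000 6.0000 -2.0000]
Step 6: x=[4.0000 12.0000 17.0000] v=[0.0000 0.0000 0.0000]
Step 7: x=[6.0000 9.0000 18.0000] v=[4.0000 -6.0000 2.0000]

Answer: 6.0000 9.0000 18.0000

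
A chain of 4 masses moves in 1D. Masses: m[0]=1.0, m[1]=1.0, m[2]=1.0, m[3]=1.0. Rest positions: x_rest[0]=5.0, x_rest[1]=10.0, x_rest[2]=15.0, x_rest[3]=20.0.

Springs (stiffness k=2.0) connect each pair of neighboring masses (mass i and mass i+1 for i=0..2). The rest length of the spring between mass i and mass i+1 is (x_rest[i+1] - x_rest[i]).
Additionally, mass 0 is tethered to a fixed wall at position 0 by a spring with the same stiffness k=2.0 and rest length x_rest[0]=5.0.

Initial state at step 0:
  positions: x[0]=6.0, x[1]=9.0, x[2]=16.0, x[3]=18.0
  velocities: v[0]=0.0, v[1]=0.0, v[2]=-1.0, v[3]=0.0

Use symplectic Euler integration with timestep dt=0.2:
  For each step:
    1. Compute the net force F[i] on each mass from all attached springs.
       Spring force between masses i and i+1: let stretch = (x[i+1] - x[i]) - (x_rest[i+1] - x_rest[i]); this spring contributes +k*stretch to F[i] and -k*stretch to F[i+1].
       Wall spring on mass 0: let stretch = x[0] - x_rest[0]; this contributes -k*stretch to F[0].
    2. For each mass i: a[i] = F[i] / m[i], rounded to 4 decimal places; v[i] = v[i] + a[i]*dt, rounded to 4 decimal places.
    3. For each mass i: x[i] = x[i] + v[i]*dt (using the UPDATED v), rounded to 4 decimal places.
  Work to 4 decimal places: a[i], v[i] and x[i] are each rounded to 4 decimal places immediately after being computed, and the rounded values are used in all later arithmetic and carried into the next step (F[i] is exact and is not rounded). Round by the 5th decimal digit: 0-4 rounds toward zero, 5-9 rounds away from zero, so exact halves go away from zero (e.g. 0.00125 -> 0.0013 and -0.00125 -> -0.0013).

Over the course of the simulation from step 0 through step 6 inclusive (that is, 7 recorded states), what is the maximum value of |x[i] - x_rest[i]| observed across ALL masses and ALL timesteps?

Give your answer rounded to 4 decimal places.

Step 0: x=[6.0000 9.0000 16.0000 18.0000] v=[0.0000 0.0000 -1.0000 0.0000]
Step 1: x=[5.7600 9.3200 15.4000 18.2400] v=[-1.2000 1.6000 -3.0000 1.2000]
Step 2: x=[5.3440 9.8416 14.5408 18.6528] v=[-2.0800 2.6080 -4.2960 2.0640]
Step 3: x=[4.8603 10.3793 13.6346 19.1366] v=[-2.4186 2.6886 -4.5309 2.4192]
Step 4: x=[4.4293 10.7359 12.9082 19.5803] v=[-2.1551 1.7831 -3.6322 2.2184]
Step 5: x=[4.1485 10.7618 12.5417 19.8902] v=[-1.4042 0.1294 -1.8323 1.5496]
Step 6: x=[4.0648 10.4010 12.6207 20.0122] v=[-0.4183 -1.8040 0.3951 0.6102]
Max displacement = 2.4583

Answer: 2.4583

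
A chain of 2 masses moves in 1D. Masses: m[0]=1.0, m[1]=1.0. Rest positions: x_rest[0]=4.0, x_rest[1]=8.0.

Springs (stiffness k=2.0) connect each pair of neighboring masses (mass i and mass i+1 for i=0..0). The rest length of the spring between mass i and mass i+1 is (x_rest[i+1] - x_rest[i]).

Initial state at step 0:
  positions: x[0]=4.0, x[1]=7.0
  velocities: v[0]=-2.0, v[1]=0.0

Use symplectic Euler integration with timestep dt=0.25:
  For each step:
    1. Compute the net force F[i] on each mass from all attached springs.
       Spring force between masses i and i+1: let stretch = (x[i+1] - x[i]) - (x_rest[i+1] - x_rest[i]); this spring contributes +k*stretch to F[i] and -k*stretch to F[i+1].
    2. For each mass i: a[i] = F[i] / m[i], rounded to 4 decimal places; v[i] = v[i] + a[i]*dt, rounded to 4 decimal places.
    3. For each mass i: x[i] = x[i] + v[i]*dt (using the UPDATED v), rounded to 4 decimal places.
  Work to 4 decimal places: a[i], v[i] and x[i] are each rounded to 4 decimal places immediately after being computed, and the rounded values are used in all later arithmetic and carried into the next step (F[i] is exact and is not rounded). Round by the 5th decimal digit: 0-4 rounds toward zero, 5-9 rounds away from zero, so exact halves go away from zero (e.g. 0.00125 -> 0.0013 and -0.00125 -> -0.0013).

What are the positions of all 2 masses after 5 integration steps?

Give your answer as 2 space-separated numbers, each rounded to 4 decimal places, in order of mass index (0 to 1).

Step 0: x=[4.0000 7.0000] v=[-2.0000 0.0000]
Step 1: x=[3.3750 7.1250] v=[-2.5000 0.5000]
Step 2: x=[2.7188 7.2813] v=[-2.6250 0.6250]
Step 3: x=[2.1329 7.3673] v=[-2.3438 0.3438]
Step 4: x=[1.7013 7.2990] v=[-1.7266 -0.2734]
Step 5: x=[1.4694 7.0309] v=[-0.9278 -1.0723]

Answer: 1.4694 7.0309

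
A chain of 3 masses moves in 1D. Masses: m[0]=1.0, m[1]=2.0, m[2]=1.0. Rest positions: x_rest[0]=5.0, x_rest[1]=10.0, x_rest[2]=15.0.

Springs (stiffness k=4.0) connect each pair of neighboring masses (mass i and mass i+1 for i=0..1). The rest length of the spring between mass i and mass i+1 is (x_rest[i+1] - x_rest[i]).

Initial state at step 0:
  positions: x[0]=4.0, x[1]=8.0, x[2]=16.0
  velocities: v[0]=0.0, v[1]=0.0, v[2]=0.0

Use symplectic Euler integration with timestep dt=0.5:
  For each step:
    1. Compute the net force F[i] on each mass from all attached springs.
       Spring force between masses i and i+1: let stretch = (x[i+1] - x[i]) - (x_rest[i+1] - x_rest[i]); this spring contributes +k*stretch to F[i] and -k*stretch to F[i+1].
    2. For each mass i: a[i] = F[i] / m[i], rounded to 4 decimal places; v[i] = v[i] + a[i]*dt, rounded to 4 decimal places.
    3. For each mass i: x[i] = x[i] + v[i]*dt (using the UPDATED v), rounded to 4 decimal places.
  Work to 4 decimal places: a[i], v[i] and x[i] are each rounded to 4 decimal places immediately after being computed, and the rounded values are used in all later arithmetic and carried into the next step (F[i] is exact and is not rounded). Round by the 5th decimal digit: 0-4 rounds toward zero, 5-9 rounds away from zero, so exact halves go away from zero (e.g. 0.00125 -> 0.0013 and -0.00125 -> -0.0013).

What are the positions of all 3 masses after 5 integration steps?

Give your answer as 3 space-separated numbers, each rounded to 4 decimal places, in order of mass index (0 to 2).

Answer: 2.0000 10.0000 14.0000

Derivation:
Step 0: x=[4.0000 8.0000 16.0000] v=[0.0000 0.0000 0.0000]
Step 1: x=[3.0000 10.0000 13.0000] v=[-2.0000 4.0000 -6.0000]
Step 2: x=[4.0000 10.0000 12.0000] v=[2.0000 0.0000 -2.0000]
Step 3: x=[6.0000 8.0000 14.0000] v=[4.0000 -4.0000 4.0000]
Step 4: x=[5.0000 8.0000 15.0000] v=[-2.0000 0.0000 2.0000]
Step 5: x=[2.0000 10.0000 14.0000] v=[-6.0000 4.0000 -2.0000]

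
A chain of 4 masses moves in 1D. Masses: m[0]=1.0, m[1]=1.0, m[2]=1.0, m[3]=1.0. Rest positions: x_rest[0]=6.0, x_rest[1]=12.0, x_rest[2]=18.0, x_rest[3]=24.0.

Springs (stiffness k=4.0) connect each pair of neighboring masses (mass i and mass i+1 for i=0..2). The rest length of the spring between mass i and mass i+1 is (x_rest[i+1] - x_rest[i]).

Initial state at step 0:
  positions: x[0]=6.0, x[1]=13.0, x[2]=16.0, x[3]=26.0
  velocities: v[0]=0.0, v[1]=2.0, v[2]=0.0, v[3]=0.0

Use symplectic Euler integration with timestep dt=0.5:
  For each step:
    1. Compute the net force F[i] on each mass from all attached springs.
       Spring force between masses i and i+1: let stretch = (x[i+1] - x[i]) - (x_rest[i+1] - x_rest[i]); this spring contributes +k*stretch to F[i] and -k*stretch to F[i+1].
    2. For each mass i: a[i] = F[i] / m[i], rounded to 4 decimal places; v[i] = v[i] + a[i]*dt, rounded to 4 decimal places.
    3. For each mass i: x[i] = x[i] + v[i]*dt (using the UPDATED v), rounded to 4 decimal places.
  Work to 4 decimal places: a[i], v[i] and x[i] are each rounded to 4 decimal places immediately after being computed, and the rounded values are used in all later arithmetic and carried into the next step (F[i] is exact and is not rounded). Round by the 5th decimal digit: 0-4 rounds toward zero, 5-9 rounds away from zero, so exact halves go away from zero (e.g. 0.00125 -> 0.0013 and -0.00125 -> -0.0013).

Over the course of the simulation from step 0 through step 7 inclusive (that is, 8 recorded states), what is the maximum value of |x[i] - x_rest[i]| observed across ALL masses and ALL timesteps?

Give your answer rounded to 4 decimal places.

Answer: 6.0000

Derivation:
Step 0: x=[6.0000 13.0000 16.0000 26.0000] v=[0.0000 2.0000 0.0000 0.0000]
Step 1: x=[7.0000 10.0000 23.0000 22.0000] v=[2.0000 -6.0000 14.0000 -8.0000]
Step 2: x=[5.0000 17.0000 16.0000 25.0000] v=[-4.0000 14.0000 -14.0000 6.0000]
Step 3: x=[9.0000 11.0000 19.0000 25.0000] v=[8.0000 -12.0000 6.0000 0.0000]
Step 4: x=[9.0000 11.0000 20.0000 25.0000] v=[0.0000 0.0000 2.0000 0.0000]
Step 5: x=[5.0000 18.0000 17.0000 26.0000] v=[-8.0000 14.0000 -6.0000 2.0000]
Step 6: x=[8.0000 11.0000 24.0000 24.0000] v=[6.0000 -14.0000 14.0000 -4.0000]
Step 7: x=[8.0000 14.0000 18.0000 28.0000] v=[0.0000 6.0000 -12.0000 8.0000]
Max displacement = 6.0000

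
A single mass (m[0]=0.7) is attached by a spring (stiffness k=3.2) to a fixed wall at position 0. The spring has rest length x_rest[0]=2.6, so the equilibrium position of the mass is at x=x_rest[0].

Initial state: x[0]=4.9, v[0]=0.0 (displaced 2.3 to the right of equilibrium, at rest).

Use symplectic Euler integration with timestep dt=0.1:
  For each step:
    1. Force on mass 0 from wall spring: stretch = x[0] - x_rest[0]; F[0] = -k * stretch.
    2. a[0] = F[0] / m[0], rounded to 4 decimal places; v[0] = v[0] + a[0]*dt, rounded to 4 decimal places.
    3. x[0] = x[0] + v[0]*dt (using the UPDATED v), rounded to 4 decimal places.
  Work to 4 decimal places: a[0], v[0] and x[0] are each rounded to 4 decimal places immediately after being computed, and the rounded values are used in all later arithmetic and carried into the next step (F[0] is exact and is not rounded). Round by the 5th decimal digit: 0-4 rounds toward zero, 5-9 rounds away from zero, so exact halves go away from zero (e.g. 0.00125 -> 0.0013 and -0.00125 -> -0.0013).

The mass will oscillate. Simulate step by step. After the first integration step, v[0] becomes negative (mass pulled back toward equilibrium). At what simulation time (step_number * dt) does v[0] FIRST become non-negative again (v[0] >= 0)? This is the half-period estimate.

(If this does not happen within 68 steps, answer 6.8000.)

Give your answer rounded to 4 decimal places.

Step 0: x=[4.9000] v=[0.0000]
Step 1: x=[4.7949] v=[-1.0514]
Step 2: x=[4.5894] v=[-2.0548]
Step 3: x=[4.2930] v=[-2.9642]
Step 4: x=[3.9192] v=[-3.7381]
Step 5: x=[3.4851] v=[-4.3412]
Step 6: x=[3.0105] v=[-4.7458]
Step 7: x=[2.5172] v=[-4.9335]
Step 8: x=[2.0276] v=[-4.8957]
Step 9: x=[1.5642] v=[-4.6340]
Step 10: x=[1.1482] v=[-4.1605]
Step 11: x=[0.7985] v=[-3.4968]
Step 12: x=[0.5312] v=[-2.6733]
Step 13: x=[0.3584] v=[-1.7276]
Step 14: x=[0.2881] v=[-0.7029]
Step 15: x=[0.3235] v=[0.3540]
First v>=0 after going negative at step 15, time=1.5000

Answer: 1.5000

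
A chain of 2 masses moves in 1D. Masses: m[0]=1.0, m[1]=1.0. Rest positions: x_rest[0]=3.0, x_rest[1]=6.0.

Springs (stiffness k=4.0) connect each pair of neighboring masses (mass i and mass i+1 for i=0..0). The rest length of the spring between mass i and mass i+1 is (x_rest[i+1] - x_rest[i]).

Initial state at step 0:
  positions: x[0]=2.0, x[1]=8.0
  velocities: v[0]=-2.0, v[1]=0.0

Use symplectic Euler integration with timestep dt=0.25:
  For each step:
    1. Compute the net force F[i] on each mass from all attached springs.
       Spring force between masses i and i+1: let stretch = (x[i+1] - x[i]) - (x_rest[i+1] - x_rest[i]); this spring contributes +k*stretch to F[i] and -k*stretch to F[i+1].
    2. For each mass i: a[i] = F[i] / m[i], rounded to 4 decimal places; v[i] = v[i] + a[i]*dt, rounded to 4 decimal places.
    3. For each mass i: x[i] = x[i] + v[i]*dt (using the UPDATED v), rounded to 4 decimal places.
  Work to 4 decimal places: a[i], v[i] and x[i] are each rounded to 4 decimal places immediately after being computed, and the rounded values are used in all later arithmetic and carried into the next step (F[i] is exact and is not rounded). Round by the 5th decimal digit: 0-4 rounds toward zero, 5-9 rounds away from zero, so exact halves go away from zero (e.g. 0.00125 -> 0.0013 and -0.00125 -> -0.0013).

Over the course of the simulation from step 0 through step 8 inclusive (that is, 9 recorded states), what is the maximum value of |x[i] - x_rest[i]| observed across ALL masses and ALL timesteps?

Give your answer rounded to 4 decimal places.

Step 0: x=[2.0000 8.0000] v=[-2.0000 0.0000]
Step 1: x=[2.2500 7.2500] v=[1.0000 -3.0000]
Step 2: x=[3.0000 6.0000] v=[3.0000 -5.0000]
Step 3: x=[3.7500 4.7500] v=[3.0000 -5.0000]
Step 4: x=[4.0000 4.0000] v=[1.0000 -3.0000]
Step 5: x=[3.5000 4.0000] v=[-2.0000 0.0000]
Step 6: x=[2.3750 4.6250] v=[-4.5000 2.5000]
Step 7: x=[1.0625 5.4375] v=[-5.2500 3.2500]
Step 8: x=[0.0938 5.9063] v=[-3.8750 1.8750]
Max displacement = 2.9062

Answer: 2.9062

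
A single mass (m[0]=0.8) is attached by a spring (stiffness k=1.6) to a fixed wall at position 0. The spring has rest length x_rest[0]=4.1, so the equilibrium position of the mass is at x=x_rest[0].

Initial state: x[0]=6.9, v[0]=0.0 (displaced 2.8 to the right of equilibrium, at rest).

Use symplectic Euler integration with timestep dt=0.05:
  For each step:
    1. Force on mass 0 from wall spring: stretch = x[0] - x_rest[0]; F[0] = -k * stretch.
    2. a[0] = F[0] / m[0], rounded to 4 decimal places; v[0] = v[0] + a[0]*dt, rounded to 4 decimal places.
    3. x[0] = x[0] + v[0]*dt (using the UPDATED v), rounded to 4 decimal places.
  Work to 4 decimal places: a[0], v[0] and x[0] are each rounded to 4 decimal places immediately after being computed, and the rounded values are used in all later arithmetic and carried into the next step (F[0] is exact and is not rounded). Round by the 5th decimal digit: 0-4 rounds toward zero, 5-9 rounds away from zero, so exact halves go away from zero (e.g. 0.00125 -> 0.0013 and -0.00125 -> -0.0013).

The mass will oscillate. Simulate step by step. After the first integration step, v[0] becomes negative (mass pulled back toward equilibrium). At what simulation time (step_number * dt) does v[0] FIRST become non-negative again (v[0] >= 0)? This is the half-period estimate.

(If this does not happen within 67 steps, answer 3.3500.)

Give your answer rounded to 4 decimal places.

Step 0: x=[6.9000] v=[0.0000]
Step 1: x=[6.8860] v=[-0.2800]
Step 2: x=[6.8581] v=[-0.5586]
Step 3: x=[6.8164] v=[-0.8344]
Step 4: x=[6.7611] v=[-1.1060]
Step 5: x=[6.6925] v=[-1.3721]
Step 6: x=[6.6109] v=[-1.6314]
Step 7: x=[6.5168] v=[-1.8825]
Step 8: x=[6.4106] v=[-2.1242]
Step 9: x=[6.2928] v=[-2.3553]
Step 10: x=[6.1641] v=[-2.5746]
Step 11: x=[6.0251] v=[-2.7810]
Step 12: x=[5.8764] v=[-2.9735]
Step 13: x=[5.7188] v=[-3.1511]
Step 14: x=[5.5532] v=[-3.3130]
Step 15: x=[5.3803] v=[-3.4583]
Step 16: x=[5.2010] v=[-3.5863]
Step 17: x=[5.0162] v=[-3.6964]
Step 18: x=[4.8268] v=[-3.7880]
Step 19: x=[4.6338] v=[-3.8607]
Step 20: x=[4.4381] v=[-3.9141]
Step 21: x=[4.2407] v=[-3.9479]
Step 22: x=[4.0426] v=[-3.9620]
Step 23: x=[3.8448] v=[-3.9563]
Step 24: x=[3.6483] v=[-3.9308]
Step 25: x=[3.4540] v=[-3.8856]
Step 26: x=[3.2630] v=[-3.8210]
Step 27: x=[3.0761] v=[-3.7373]
Step 28: x=[2.8944] v=[-3.6349]
Step 29: x=[2.7187] v=[-3.5143]
Step 30: x=[2.5499] v=[-3.3762]
Step 31: x=[2.3888] v=[-3.2212]
Step 32: x=[2.2363] v=[-3.0501]
Step 33: x=[2.0931] v=[-2.8637]
Step 34: x=[1.9600] v=[-2.6630]
Step 35: x=[1.8376] v=[-2.4490]
Step 36: x=[1.7265] v=[-2.2228]
Step 37: x=[1.6272] v=[-1.9855]
Step 38: x=[1.5403] v=[-1.7382]
Step 39: x=[1.4662] v=[-1.4822]
Step 40: x=[1.4053] v=[-1.2188]
Step 41: x=[1.3578] v=[-0.9493]
Step 42: x=[1.3240] v=[-0.6751]
Step 43: x=[1.3041] v=[-0.3975]
Step 44: x=[1.2982] v=[-0.1179]
Step 45: x=[1.3063] v=[0.1623]
First v>=0 after going negative at step 45, time=2.2500

Answer: 2.2500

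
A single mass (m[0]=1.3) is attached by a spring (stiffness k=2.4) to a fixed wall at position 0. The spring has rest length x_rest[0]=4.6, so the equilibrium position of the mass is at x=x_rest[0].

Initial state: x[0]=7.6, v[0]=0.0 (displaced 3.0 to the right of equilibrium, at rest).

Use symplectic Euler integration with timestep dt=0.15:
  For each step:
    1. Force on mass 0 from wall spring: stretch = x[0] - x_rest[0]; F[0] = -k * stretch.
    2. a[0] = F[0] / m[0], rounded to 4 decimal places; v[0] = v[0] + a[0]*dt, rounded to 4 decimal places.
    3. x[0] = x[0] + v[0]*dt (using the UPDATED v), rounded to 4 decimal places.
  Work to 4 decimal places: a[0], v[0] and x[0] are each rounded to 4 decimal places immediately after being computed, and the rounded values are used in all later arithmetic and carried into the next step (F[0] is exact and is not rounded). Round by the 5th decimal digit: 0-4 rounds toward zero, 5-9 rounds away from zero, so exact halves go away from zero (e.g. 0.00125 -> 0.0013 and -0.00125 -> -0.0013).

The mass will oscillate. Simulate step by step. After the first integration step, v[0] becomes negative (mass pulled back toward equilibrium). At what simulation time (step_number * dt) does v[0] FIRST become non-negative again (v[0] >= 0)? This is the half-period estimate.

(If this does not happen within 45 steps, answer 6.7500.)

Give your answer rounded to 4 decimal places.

Answer: 2.4000

Derivation:
Step 0: x=[7.6000] v=[0.0000]
Step 1: x=[7.4754] v=[-0.8308]
Step 2: x=[7.2313] v=[-1.6271]
Step 3: x=[6.8779] v=[-2.3558]
Step 4: x=[6.4299] v=[-2.9866]
Step 5: x=[5.9059] v=[-3.4933]
Step 6: x=[5.3277] v=[-3.8549]
Step 7: x=[4.7192] v=[-4.0564]
Step 8: x=[4.1058] v=[-4.0894]
Step 9: x=[3.5129] v=[-3.9525]
Step 10: x=[2.9652] v=[-3.6515]
Step 11: x=[2.4854] v=[-3.1988]
Step 12: x=[2.0934] v=[-2.6132]
Step 13: x=[1.8055] v=[-1.9191]
Step 14: x=[1.6337] v=[-1.1452]
Step 15: x=[1.5851] v=[-0.3238]
Step 16: x=[1.6618] v=[0.5111]
First v>=0 after going negative at step 16, time=2.4000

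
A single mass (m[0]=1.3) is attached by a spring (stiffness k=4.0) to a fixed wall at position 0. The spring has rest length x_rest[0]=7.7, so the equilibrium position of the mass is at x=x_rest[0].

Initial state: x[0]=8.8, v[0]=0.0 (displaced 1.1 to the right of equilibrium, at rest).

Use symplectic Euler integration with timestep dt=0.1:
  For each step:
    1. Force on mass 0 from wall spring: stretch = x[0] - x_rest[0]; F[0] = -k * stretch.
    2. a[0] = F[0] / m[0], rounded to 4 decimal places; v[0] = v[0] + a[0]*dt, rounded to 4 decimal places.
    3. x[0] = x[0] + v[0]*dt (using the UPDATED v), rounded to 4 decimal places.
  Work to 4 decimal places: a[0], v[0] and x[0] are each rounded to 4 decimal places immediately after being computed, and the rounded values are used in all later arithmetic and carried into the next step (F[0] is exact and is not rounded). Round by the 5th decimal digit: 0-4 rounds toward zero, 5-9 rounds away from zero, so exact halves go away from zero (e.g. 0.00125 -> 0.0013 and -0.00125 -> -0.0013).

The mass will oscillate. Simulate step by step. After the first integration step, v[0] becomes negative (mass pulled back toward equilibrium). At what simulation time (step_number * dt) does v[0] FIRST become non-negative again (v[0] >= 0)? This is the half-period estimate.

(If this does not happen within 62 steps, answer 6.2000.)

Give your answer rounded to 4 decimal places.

Step 0: x=[8.8000] v=[0.0000]
Step 1: x=[8.7662] v=[-0.3385]
Step 2: x=[8.6995] v=[-0.6666]
Step 3: x=[8.6021] v=[-0.9741]
Step 4: x=[8.4769] v=[-1.2517]
Step 5: x=[8.3278] v=[-1.4908]
Step 6: x=[8.1594] v=[-1.6840]
Step 7: x=[7.9769] v=[-1.8254]
Step 8: x=[7.7858] v=[-1.9106]
Step 9: x=[7.5921] v=[-1.9370]
Step 10: x=[7.4017] v=[-1.9038]
Step 11: x=[7.2205] v=[-1.8120]
Step 12: x=[7.0541] v=[-1.6645]
Step 13: x=[6.9075] v=[-1.4658]
Step 14: x=[6.7853] v=[-1.2220]
Step 15: x=[6.6912] v=[-0.9406]
Step 16: x=[6.6282] v=[-0.6302]
Step 17: x=[6.5982] v=[-0.3004]
Step 18: x=[6.6021] v=[0.0386]
First v>=0 after going negative at step 18, time=1.8000

Answer: 1.8000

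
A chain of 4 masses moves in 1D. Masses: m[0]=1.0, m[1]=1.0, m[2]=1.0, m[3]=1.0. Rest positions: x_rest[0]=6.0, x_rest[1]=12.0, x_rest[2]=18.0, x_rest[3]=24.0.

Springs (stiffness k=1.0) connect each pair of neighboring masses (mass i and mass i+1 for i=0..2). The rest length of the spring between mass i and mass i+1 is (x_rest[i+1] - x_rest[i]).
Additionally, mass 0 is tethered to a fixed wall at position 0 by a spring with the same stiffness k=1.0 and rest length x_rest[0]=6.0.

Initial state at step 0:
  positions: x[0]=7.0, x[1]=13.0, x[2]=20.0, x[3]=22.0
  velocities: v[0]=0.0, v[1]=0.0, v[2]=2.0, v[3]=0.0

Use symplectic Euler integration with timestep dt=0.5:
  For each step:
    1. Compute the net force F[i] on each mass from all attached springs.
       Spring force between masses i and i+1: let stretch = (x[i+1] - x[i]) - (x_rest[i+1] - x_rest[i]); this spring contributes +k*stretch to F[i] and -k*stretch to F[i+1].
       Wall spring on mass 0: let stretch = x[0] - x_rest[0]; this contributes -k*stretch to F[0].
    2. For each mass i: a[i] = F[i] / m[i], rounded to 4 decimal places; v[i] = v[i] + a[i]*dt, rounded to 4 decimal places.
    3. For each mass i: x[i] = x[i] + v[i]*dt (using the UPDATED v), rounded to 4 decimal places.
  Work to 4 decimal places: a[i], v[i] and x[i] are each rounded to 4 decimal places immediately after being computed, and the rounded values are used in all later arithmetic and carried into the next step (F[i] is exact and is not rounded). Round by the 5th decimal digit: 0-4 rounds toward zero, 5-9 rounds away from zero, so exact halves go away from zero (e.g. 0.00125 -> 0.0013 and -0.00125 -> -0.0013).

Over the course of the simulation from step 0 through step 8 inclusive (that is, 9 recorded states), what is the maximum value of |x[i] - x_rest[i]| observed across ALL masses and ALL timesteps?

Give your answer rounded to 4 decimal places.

Step 0: x=[7.0000 13.0000 20.0000 22.0000] v=[0.0000 0.0000 2.0000 0.0000]
Step 1: x=[6.7500 13.2500 19.7500 23.0000] v=[-0.5000 0.5000 -0.5000 2.0000]
Step 2: x=[6.4375 13.5000 18.6875 24.6875] v=[-0.6250 0.5000 -2.1250 3.3750]
Step 3: x=[6.2813 13.2813 17.8281 26.3750] v=[-0.3125 -0.4375 -1.7188 3.3750]
Step 4: x=[6.3048 12.4493 17.9688 27.4258] v=[0.0469 -1.6641 0.2813 2.1016]
Step 5: x=[6.2882 11.4610 19.0939 27.6124] v=[-0.0333 -1.9766 2.2501 0.3731]
Step 6: x=[5.9927 11.0877 20.4404 27.1693] v=[-0.5910 -0.7466 2.6929 -0.8862]
Step 7: x=[5.4728 11.7789 21.1309 26.5440] v=[-1.0399 1.3823 1.3810 -1.2507]
Step 8: x=[5.1612 13.2316 20.8367 26.0654] v=[-0.6233 2.9053 -0.5885 -0.9573]
Max displacement = 3.6124

Answer: 3.6124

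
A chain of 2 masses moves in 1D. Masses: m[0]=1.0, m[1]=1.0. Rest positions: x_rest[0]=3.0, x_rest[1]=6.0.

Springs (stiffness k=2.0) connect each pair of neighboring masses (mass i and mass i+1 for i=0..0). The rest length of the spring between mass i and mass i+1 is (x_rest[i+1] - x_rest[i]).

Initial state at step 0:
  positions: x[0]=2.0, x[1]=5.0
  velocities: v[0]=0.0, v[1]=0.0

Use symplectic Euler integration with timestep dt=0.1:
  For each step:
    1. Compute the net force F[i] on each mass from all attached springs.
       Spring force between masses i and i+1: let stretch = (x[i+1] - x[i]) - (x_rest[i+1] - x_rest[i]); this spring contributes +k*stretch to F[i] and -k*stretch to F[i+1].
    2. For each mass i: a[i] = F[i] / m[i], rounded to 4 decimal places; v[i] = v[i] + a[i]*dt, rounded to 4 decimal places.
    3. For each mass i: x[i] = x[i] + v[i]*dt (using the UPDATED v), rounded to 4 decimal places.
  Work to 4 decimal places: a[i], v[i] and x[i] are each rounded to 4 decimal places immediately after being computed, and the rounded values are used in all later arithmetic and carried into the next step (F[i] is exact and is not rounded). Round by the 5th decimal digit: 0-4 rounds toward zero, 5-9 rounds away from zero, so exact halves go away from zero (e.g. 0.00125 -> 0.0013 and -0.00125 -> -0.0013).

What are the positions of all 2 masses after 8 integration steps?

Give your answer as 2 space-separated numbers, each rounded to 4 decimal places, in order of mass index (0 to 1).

Answer: 2.0000 5.0000

Derivation:
Step 0: x=[2.0000 5.0000] v=[0.0000 0.0000]
Step 1: x=[2.0000 5.0000] v=[0.0000 0.0000]
Step 2: x=[2.0000 5.0000] v=[0.0000 0.0000]
Step 3: x=[2.0000 5.0000] v=[0.0000 0.0000]
Step 4: x=[2.0000 5.0000] v=[0.0000 0.0000]
Step 5: x=[2.0000 5.0000] v=[0.0000 0.0000]
Step 6: x=[2.0000 5.0000] v=[0.0000 0.0000]
Step 7: x=[2.0000 5.0000] v=[0.0000 0.0000]
Step 8: x=[2.0000 5.0000] v=[0.0000 0.0000]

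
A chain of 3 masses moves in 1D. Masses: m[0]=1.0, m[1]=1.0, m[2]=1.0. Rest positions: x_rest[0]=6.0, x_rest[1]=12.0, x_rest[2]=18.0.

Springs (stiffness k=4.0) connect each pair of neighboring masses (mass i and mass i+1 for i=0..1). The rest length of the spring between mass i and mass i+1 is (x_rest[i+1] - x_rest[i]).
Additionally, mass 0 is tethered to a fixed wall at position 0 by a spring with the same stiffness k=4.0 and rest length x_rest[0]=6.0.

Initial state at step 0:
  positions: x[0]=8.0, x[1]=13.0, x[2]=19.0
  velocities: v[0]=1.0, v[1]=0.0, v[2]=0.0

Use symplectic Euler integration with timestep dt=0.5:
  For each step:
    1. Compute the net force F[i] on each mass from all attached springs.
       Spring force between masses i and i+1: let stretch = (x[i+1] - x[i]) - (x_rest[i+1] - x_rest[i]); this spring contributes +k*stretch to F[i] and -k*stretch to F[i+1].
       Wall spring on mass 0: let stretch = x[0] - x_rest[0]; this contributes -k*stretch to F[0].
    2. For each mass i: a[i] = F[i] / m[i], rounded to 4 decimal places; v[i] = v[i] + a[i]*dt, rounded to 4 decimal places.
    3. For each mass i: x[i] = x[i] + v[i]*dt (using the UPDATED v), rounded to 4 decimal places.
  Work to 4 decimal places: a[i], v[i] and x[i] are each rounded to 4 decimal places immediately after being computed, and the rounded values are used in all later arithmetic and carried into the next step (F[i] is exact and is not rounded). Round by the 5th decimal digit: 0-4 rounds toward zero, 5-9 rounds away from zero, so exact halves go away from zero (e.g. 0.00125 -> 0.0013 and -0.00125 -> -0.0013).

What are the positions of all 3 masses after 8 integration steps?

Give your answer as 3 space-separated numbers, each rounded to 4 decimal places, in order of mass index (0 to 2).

Step 0: x=[8.0000 13.0000 19.0000] v=[1.0000 0.0000 0.0000]
Step 1: x=[5.5000 14.0000 19.0000] v=[-5.0000 2.0000 0.0000]
Step 2: x=[6.0000 11.5000 20.0000] v=[1.0000 -5.0000 2.0000]
Step 3: x=[6.0000 12.0000 18.5000] v=[0.0000 1.0000 -3.0000]
Step 4: x=[6.0000 13.0000 16.5000] v=[0.0000 2.0000 -4.0000]
Step 5: x=[7.0000 10.5000 17.0000] v=[2.0000 -5.0000 1.0000]
Step 6: x=[4.5000 11.0000 17.0000] v=[-5.0000 1.0000 0.0000]
Step 7: x=[4.0000 11.0000 17.0000] v=[-1.0000 0.0000 0.0000]
Step 8: x=[6.5000 10.0000 17.0000] v=[5.0000 -2.0000 0.0000]

Answer: 6.5000 10.0000 17.0000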